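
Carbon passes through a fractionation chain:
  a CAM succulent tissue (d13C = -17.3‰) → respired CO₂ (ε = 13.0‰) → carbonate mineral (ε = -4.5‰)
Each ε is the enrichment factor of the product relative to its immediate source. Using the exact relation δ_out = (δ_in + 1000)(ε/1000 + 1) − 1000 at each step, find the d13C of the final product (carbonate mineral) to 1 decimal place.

step 1: δ = (-17.30 + 1000)·(13.0/1000 + 1) − 1000 = -4.52‰
step 2: δ = (-4.52 + 1000)·(-4.5/1000 + 1) − 1000 = -9.00‰

-9.0‰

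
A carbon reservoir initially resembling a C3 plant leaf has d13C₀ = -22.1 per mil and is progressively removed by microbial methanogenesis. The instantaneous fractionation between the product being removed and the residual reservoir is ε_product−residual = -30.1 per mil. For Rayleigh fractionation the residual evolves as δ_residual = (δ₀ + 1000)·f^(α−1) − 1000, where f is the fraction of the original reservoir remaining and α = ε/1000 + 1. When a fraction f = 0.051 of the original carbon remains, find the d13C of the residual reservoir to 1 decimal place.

Rayleigh residual: δ_res = (δ₀ + 1000)·f^(α−1) − 1000
α = ε/1000 + 1 = 0.96990, so α − 1 = -0.03010
f^(α−1) = 0.051^(-0.03010) = 1.093710
δ_res = (-22.1 + 1000) × 1.093710 − 1000 = 1069.539 − 1000 = 69.54 per mil

69.5 per mil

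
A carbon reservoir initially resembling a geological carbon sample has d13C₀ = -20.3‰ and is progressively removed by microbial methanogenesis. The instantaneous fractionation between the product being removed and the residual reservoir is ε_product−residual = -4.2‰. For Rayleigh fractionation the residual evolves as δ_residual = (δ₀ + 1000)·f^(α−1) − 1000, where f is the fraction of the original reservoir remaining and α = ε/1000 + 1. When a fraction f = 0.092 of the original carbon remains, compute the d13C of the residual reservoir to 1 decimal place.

Rayleigh residual: δ_res = (δ₀ + 1000)·f^(α−1) − 1000
α = ε/1000 + 1 = 0.99580, so α − 1 = -0.00420
f^(α−1) = 0.092^(-0.00420) = 1.010071
δ_res = (-20.3 + 1000) × 1.010071 − 1000 = 989.567 − 1000 = -10.43‰

-10.4‰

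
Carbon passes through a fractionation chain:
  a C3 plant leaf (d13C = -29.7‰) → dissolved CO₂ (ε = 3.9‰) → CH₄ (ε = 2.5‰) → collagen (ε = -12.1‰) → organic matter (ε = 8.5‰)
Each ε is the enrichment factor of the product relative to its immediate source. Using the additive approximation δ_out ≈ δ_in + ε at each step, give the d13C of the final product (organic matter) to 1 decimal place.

-26.9‰

step 1: δ ≈ -29.7 + (3.9) = -25.8‰
step 2: δ ≈ -25.8 + (2.5) = -23.3‰
step 3: δ ≈ -23.3 + (-12.1) = -35.4‰
step 4: δ ≈ -35.4 + (8.5) = -26.9‰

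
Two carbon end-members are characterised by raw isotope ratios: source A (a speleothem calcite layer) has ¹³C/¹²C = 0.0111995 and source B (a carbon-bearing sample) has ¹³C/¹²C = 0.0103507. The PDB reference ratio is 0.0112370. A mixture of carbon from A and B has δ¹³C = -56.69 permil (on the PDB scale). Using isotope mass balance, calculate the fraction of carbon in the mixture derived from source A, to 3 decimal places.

δ_A = (0.0111995/0.0112370 − 1)×1000 = (0.996663 − 1)×1000 = -3.337 permil
δ_B = (0.0103507/0.0112370 − 1)×1000 = (0.921127 − 1)×1000 = -78.873 permil
f_A = (δ_mix − δ_B)/(δ_A − δ_B) = (-56.69 − (-78.873))/(-3.337 − (-78.873))
f_A = 22.183 / 75.536 = 0.2937

0.294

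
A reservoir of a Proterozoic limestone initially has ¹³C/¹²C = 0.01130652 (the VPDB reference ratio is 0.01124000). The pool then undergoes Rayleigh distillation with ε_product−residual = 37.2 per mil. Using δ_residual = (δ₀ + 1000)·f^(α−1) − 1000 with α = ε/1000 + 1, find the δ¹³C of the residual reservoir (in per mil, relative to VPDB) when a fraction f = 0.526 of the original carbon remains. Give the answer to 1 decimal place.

δ₀ = (0.01130652/0.01124000 − 1)×1000 = (1.005918 − 1)×1000 = 5.918 per mil
α − 1 = ε/1000 = 0.0372
f^(α−1) = 0.526^(0.0372) = 0.976384
δ_res = (5.918 + 1000) × 0.976384 − 1000 = 982.162 − 1000 = -17.84 per mil

-17.8 per mil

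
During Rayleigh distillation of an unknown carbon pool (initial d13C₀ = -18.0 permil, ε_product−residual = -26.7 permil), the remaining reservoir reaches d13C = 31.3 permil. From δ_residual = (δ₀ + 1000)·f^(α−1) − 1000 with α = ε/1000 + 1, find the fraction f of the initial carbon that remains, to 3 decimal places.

0.160

α − 1 = ε/1000 = -0.0267
(δ_res + 1000)/(δ₀ + 1000) = (31.3 + 1000)/(-18.0 + 1000) = 1031.3/982.0 = 1.050204
f = 1.050204^(1/-0.0267) = exp(ln(1.050204)/-0.0267) = exp(0.04898/-0.0267)
f = exp(-1.8346) = 0.1597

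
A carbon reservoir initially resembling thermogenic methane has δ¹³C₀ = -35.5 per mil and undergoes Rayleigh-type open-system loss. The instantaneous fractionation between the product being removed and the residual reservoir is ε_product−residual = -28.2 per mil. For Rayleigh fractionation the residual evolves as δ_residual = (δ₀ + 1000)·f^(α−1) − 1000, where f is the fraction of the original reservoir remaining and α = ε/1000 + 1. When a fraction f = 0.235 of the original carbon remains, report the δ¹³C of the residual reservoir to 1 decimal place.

Rayleigh residual: δ_res = (δ₀ + 1000)·f^(α−1) − 1000
α = ε/1000 + 1 = 0.97180, so α − 1 = -0.02820
f^(α−1) = 0.235^(-0.02820) = 1.041684
δ_res = (-35.5 + 1000) × 1.041684 − 1000 = 1004.704 − 1000 = 4.70 per mil

4.7 per mil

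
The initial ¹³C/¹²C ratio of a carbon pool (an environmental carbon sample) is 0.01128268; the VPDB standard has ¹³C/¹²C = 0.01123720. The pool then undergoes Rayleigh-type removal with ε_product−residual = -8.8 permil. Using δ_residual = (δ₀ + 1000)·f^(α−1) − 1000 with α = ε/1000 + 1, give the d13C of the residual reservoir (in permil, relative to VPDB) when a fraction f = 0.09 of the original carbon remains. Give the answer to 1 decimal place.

25.5 permil

δ₀ = (0.01128268/0.01123720 − 1)×1000 = (1.004047 − 1)×1000 = 4.047 permil
α − 1 = ε/1000 = -0.0088
f^(α−1) = 0.09^(-0.0088) = 1.021416
δ_res = (4.047 + 1000) × 1.021416 − 1000 = 1025.550 − 1000 = 25.55 permil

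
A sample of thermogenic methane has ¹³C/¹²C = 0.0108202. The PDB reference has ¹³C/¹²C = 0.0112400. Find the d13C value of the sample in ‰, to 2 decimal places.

-37.35‰

d13C = (R_sample / R_standard − 1) × 1000
R_sample / R_standard = 0.0108202 / 0.0112400 = 0.962651
d13C = (0.962651 − 1) × 1000 = -37.349‰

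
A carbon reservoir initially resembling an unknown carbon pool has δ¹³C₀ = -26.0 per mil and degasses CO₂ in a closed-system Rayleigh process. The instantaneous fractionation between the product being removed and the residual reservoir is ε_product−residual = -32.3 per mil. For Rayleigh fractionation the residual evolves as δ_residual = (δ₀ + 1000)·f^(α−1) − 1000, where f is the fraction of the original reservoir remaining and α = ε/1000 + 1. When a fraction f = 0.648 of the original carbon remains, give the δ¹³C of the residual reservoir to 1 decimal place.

-12.3 per mil

Rayleigh residual: δ_res = (δ₀ + 1000)·f^(α−1) − 1000
α = ε/1000 + 1 = 0.96770, so α − 1 = -0.03230
f^(α−1) = 0.648^(-0.03230) = 1.014112
δ_res = (-26.0 + 1000) × 1.014112 − 1000 = 987.746 − 1000 = -12.25 per mil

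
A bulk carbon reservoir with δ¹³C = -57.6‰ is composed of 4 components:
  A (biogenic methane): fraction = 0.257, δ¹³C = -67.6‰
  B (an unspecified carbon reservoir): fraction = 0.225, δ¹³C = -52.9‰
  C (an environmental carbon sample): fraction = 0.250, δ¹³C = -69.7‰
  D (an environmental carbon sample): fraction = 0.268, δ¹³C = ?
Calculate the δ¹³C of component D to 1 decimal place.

Isotope mass balance: δ_bulk = Σ fᵢ·δᵢ.
-57.6 = 0.257×(-67.6) + 0.225×(-52.9) + 0.250×(-69.7) + 0.268×δ_D
0.268·δ_D = -57.6 − (-46.701) = -10.899
δ_D = -10.899 / 0.268 = -40.67‰

-40.7‰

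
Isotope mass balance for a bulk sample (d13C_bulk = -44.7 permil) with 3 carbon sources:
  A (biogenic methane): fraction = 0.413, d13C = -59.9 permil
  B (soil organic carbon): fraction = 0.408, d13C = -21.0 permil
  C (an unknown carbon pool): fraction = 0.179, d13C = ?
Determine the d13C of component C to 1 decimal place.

-63.6 permil

Isotope mass balance: δ_bulk = Σ fᵢ·δᵢ.
-44.7 = 0.413×(-59.9) + 0.408×(-21.0) + 0.179×δ_C
0.179·δ_C = -44.7 − (-33.307) = -11.393
δ_C = -11.393 / 0.179 = -63.65 permil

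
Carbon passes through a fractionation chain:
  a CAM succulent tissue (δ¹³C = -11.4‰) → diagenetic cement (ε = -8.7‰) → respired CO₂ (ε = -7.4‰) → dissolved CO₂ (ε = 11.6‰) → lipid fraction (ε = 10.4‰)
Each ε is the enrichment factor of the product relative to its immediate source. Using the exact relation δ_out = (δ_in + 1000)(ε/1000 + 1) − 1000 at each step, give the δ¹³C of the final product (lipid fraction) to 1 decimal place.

-5.7‰

step 1: δ = (-11.40 + 1000)·(-8.7/1000 + 1) − 1000 = -20.00‰
step 2: δ = (-20.00 + 1000)·(-7.4/1000 + 1) − 1000 = -27.25‰
step 3: δ = (-27.25 + 1000)·(11.6/1000 + 1) − 1000 = -15.97‰
step 4: δ = (-15.97 + 1000)·(10.4/1000 + 1) − 1000 = -5.74‰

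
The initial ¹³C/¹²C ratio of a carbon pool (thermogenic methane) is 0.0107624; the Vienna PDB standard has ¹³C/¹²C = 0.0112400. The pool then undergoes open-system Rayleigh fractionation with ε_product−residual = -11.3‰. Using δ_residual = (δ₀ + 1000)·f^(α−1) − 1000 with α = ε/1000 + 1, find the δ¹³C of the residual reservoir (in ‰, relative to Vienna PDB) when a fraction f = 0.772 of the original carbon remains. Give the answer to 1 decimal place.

-39.7‰

δ₀ = (0.0107624/0.0112400 − 1)×1000 = (0.957509 − 1)×1000 = -42.491‰
α − 1 = ε/1000 = -0.0113
f^(α−1) = 0.772^(-0.0113) = 1.002928
δ_res = (-42.491 + 1000) × 1.002928 − 1000 = 960.313 − 1000 = -39.69‰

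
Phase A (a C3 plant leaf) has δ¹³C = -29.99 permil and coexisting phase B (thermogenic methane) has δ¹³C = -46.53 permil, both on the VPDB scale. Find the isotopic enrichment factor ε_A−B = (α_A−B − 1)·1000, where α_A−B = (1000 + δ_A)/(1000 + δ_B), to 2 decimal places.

17.35 permil

α_A−B = (1000 + -29.99) / (1000 + -46.53) = 970.01 / 953.47 = 1.017347
ε_A−B = (1.017347 − 1) × 1000 = 17.347 permil
(The approximation ε ≈ δ_A − δ_B would give 16.54 permil.)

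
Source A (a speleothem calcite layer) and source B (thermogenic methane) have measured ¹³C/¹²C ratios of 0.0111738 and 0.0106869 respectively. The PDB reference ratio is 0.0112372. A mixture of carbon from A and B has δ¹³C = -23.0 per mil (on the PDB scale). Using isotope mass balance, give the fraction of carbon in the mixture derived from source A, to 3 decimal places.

0.599

δ_A = (0.0111738/0.0112372 − 1)×1000 = (0.994358 − 1)×1000 = -5.642 per mil
δ_B = (0.0106869/0.0112372 − 1)×1000 = (0.951029 − 1)×1000 = -48.971 per mil
f_A = (δ_mix − δ_B)/(δ_A − δ_B) = (-23.0 − (-48.971))/(-5.642 − (-48.971))
f_A = 25.971 / 43.329 = 0.5994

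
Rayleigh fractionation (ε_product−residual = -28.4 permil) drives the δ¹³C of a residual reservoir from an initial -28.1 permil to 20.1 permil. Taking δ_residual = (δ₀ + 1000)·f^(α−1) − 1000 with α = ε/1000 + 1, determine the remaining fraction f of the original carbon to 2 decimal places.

α − 1 = ε/1000 = -0.0284
(δ_res + 1000)/(δ₀ + 1000) = (20.1 + 1000)/(-28.1 + 1000) = 1020.1/971.9 = 1.049594
f = 1.049594^(1/-0.0284) = exp(ln(1.049594)/-0.0284) = exp(0.04840/-0.0284)
f = exp(-1.7043) = 0.1819

0.18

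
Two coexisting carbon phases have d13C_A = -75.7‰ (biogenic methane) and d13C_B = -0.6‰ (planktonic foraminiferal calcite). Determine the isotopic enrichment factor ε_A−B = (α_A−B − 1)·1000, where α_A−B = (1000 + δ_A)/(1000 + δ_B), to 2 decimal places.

α_A−B = (1000 + -75.7) / (1000 + -0.6) = 924.3 / 999.4 = 0.924855
ε_A−B = (0.924855 − 1) × 1000 = -75.145‰
(The approximation ε ≈ δ_A − δ_B would give -75.1‰.)

-75.15‰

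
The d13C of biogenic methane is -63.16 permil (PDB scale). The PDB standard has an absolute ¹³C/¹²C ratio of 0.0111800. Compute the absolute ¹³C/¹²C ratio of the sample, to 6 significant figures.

R_sample = R_standard × (d13C/1000 + 1)
R_sample = 0.0111800 × (-63.16/1000 + 1) = 0.0111800 × 0.936840
R_sample = 0.0104739

0.0104739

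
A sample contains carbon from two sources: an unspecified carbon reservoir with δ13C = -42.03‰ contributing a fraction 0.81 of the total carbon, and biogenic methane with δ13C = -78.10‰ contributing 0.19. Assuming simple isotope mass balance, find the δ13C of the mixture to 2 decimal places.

δ_mix = f_A·δ_A + f_B·δ_B
δ_mix = 0.81 × (-42.03) + 0.19 × (-78.10)
δ_mix = -34.044 + -14.839 = -48.883‰

-48.88‰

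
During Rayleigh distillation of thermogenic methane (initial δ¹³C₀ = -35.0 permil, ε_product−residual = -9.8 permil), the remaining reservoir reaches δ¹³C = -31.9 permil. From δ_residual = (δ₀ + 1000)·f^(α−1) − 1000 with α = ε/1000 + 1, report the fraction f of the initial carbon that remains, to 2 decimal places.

0.72

α − 1 = ε/1000 = -0.0098
(δ_res + 1000)/(δ₀ + 1000) = (-31.9 + 1000)/(-35.0 + 1000) = 968.1/965.0 = 1.003212
f = 1.003212^(1/-0.0098) = exp(ln(1.003212)/-0.0098) = exp(0.00321/-0.0098)
f = exp(-0.3273) = 0.7209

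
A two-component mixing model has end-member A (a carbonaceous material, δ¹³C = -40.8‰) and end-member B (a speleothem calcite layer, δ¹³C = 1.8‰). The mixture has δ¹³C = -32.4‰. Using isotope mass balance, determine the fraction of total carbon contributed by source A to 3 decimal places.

0.803

δ_mix = f_A·δ_A + (1 − f_A)·δ_B  ⇒  f_A = (δ_mix − δ_B)/(δ_A − δ_B)
f_A = (-32.4 − (1.8)) / (-40.8 − (1.8))
f_A = -34.2 / -42.6 = 0.8028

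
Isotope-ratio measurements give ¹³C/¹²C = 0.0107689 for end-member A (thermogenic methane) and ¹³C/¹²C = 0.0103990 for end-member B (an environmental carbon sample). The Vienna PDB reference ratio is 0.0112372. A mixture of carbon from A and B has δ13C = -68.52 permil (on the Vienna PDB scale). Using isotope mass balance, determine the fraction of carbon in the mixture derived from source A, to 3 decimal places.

0.184

δ_A = (0.0107689/0.0112372 − 1)×1000 = (0.958326 − 1)×1000 = -41.674 permil
δ_B = (0.0103990/0.0112372 − 1)×1000 = (0.925408 − 1)×1000 = -74.592 permil
f_A = (δ_mix − δ_B)/(δ_A − δ_B) = (-68.52 − (-74.592))/(-41.674 − (-74.592))
f_A = 6.072 / 32.917 = 0.1844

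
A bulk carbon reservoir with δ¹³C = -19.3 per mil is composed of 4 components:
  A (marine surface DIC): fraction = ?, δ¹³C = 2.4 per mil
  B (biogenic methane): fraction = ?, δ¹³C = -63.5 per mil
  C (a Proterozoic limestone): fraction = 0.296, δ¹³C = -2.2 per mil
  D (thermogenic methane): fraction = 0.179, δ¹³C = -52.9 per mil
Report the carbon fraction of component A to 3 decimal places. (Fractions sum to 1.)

Let f_A and f_B be the unknown fractions; fractions sum to 1 so f_A + f_B = 0.525.
Mass balance: Σ fᵢ·δᵢ = δ_bulk ⇒ f_A·(2.4) + f_B·(-63.5) = -19.3 − (-10.120) = -9.180
Substitute f_B = 0.525 − f_A:
f_A·(2.4 − -63.5) = -9.180 − 0.525×(-63.5) = 24.158
f_A = 24.158 / 65.9 = 0.3666

0.367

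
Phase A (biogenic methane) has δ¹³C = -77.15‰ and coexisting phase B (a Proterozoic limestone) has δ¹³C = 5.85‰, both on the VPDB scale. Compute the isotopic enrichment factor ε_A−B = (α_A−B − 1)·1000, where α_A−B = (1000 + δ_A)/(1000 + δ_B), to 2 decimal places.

-82.52‰

α_A−B = (1000 + -77.15) / (1000 + 5.85) = 922.85 / 1005.85 = 0.917483
ε_A−B = (0.917483 − 1) × 1000 = -82.517‰
(The approximation ε ≈ δ_A − δ_B would give -83.00‰.)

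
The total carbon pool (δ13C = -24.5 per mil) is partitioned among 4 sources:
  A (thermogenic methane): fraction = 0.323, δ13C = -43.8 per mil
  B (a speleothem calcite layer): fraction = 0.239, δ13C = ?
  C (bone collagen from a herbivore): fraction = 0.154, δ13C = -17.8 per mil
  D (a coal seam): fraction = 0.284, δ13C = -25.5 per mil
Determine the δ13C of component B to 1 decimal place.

Isotope mass balance: δ_bulk = Σ fᵢ·δᵢ.
-24.5 = 0.323×(-43.8) + 0.239×δ_B + 0.154×(-17.8) + 0.284×(-25.5)
0.239·δ_B = -24.5 − (-24.131) = -0.369
δ_B = -0.369 / 0.239 = -1.55 per mil

-1.5 per mil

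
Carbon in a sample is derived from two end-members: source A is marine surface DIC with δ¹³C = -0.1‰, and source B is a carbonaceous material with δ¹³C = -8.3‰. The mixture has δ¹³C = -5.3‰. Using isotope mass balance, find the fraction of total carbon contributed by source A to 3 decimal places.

0.366

δ_mix = f_A·δ_A + (1 − f_A)·δ_B  ⇒  f_A = (δ_mix − δ_B)/(δ_A − δ_B)
f_A = (-5.3 − (-8.3)) / (-0.1 − (-8.3))
f_A = 3.0 / 8.2 = 0.3659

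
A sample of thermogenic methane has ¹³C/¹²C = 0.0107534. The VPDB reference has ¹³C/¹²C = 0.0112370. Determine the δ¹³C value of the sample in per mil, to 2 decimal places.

δ¹³C = (R_sample / R_standard − 1) × 1000
R_sample / R_standard = 0.0107534 / 0.0112370 = 0.956964
δ¹³C = (0.956964 − 1) × 1000 = -43.036 per mil

-43.04 per mil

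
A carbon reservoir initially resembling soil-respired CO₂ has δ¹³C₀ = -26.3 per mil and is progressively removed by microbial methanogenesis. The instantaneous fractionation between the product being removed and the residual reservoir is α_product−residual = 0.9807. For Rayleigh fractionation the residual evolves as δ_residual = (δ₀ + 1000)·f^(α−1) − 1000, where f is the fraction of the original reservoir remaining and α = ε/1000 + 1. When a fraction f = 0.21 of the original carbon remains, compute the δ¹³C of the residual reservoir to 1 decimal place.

3.5 per mil

Rayleigh residual: δ_res = (δ₀ + 1000)·f^(α−1) − 1000
α − 1 = -0.01930
f^(α−1) = 0.21^(-0.01930) = 1.030579
δ_res = (-26.3 + 1000) × 1.030579 − 1000 = 1003.474 − 1000 = 3.47 per mil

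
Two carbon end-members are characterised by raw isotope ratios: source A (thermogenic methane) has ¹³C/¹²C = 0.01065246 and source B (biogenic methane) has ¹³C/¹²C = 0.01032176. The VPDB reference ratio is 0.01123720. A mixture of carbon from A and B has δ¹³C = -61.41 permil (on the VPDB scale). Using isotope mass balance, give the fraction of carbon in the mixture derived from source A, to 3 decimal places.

0.681

δ_A = (0.01065246/0.01123720 − 1)×1000 = (0.947964 − 1)×1000 = -52.036 permil
δ_B = (0.01032176/0.01123720 − 1)×1000 = (0.918535 − 1)×1000 = -81.465 permil
f_A = (δ_mix − δ_B)/(δ_A − δ_B) = (-61.41 − (-81.465))/(-52.036 − (-81.465))
f_A = 20.055 / 29.429 = 0.6815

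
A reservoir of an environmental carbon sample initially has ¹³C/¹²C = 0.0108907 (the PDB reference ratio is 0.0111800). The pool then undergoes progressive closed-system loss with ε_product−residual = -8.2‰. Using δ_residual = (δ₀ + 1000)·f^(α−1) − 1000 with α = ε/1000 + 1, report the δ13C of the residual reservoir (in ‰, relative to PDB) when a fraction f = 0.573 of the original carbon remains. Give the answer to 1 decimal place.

δ₀ = (0.0108907/0.0111800 − 1)×1000 = (0.974123 − 1)×1000 = -25.877‰
α − 1 = ε/1000 = -0.0082
f^(α−1) = 0.573^(-0.0082) = 1.004577
δ_res = (-25.877 + 1000) × 1.004577 − 1000 = 978.582 − 1000 = -21.42‰

-21.4‰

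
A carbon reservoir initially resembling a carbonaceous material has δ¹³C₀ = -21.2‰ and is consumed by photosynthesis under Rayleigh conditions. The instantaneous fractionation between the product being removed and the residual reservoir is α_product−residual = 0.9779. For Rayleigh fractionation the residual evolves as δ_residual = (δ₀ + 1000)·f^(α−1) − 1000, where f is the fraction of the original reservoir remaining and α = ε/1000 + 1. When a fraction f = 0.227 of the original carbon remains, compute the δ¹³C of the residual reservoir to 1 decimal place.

11.4‰

Rayleigh residual: δ_res = (δ₀ + 1000)·f^(α−1) − 1000
α − 1 = -0.02210
f^(α−1) = 0.227^(-0.02210) = 1.033313
δ_res = (-21.2 + 1000) × 1.033313 − 1000 = 1011.407 − 1000 = 11.41‰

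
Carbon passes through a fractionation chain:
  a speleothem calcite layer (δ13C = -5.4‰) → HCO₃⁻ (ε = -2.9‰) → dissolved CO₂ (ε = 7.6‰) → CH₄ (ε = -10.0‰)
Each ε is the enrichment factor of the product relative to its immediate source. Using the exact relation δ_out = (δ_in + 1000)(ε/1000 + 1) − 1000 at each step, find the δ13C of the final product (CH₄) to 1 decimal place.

step 1: δ = (-5.40 + 1000)·(-2.9/1000 + 1) − 1000 = -8.28‰
step 2: δ = (-8.28 + 1000)·(7.6/1000 + 1) − 1000 = -0.75‰
step 3: δ = (-0.75 + 1000)·(-10.0/1000 + 1) − 1000 = -10.74‰

-10.7‰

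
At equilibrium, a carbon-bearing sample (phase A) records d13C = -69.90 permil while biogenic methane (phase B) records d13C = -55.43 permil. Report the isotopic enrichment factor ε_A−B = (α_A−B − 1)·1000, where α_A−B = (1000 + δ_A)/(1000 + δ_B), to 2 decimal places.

-15.32 permil

α_A−B = (1000 + -69.90) / (1000 + -55.43) = 930.10 / 944.57 = 0.984681
ε_A−B = (0.984681 − 1) × 1000 = -15.319 permil
(The approximation ε ≈ δ_A − δ_B would give -14.47 permil.)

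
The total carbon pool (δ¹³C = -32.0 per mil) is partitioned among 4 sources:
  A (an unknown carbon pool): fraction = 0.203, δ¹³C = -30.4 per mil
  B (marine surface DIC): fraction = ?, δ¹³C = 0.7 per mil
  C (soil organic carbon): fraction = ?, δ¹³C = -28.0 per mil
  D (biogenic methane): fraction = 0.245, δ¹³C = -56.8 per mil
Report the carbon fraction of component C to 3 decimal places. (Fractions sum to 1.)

0.429

Let f_C and f_B be the unknown fractions; fractions sum to 1 so f_C + f_B = 0.552.
Mass balance: Σ fᵢ·δᵢ = δ_bulk ⇒ f_C·(-28.0) + f_B·(0.7) = -32.0 − (-20.087) = -11.913
Substitute f_B = 0.552 − f_C:
f_C·(-28.0 − 0.7) = -11.913 − 0.552×(0.7) = -12.299
f_C = -12.299 / -28.7 = 0.4285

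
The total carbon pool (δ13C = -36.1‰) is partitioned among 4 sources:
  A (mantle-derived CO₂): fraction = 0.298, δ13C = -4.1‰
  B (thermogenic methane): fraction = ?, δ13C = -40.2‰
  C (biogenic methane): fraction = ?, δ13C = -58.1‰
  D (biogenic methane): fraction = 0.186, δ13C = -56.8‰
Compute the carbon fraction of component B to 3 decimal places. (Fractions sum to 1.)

0.317

Let f_B and f_C be the unknown fractions; fractions sum to 1 so f_B + f_C = 0.516.
Mass balance: Σ fᵢ·δᵢ = δ_bulk ⇒ f_B·(-40.2) + f_C·(-58.1) = -36.1 − (-11.787) = -24.313
Substitute f_C = 0.516 − f_B:
f_B·(-40.2 − -58.1) = -24.313 − 0.516×(-58.1) = 5.666
f_B = 5.666 / 17.9 = 0.3165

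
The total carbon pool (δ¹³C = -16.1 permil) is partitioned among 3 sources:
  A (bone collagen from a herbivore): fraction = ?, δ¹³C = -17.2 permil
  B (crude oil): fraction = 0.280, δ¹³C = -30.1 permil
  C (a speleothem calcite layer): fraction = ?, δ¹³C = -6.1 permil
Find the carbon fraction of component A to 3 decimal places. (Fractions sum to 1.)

0.295

Let f_A and f_C be the unknown fractions; fractions sum to 1 so f_A + f_C = 0.720.
Mass balance: Σ fᵢ·δᵢ = δ_bulk ⇒ f_A·(-17.2) + f_C·(-6.1) = -16.1 − (-8.428) = -7.672
Substitute f_C = 0.720 − f_A:
f_A·(-17.2 − -6.1) = -7.672 − 0.720×(-6.1) = -3.280
f_A = -3.280 / -11.1 = 0.2955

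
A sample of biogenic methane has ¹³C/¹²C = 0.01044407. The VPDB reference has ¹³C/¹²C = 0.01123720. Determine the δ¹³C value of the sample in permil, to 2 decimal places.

-70.58 permil

δ¹³C = (R_sample / R_standard − 1) × 1000
R_sample / R_standard = 0.01044407 / 0.01123720 = 0.929419
δ¹³C = (0.929419 − 1) × 1000 = -70.581 permil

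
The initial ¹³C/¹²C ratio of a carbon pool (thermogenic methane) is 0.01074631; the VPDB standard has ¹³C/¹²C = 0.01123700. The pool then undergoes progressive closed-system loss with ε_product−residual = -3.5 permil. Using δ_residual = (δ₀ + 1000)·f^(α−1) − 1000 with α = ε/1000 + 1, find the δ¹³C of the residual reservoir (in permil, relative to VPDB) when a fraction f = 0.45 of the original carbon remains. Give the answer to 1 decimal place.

δ₀ = (0.01074631/0.01123700 − 1)×1000 = (0.956333 − 1)×1000 = -43.667 permil
α − 1 = ε/1000 = -0.0035
f^(α−1) = 0.45^(-0.0035) = 1.002799
δ_res = (-43.667 + 1000) × 1.002799 − 1000 = 959.009 − 1000 = -40.99 permil

-41.0 permil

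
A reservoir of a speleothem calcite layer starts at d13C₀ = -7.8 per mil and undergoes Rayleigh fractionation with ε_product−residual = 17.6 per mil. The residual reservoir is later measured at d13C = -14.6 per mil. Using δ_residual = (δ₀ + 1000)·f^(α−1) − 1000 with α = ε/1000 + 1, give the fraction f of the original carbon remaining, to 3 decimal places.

0.677

α − 1 = ε/1000 = 0.0176
(δ_res + 1000)/(δ₀ + 1000) = (-14.6 + 1000)/(-7.8 + 1000) = 985.4/992.2 = 0.993147
f = 0.993147^(1/0.0176) = exp(ln(0.993147)/0.0176) = exp(-0.00688/0.0176)
f = exp(-0.3907) = 0.6766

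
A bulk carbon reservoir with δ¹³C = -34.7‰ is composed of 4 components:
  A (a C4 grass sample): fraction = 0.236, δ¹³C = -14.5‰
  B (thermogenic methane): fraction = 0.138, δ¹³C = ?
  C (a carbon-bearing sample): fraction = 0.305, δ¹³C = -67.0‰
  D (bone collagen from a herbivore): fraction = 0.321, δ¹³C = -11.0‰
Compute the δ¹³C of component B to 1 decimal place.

-53.0‰

Isotope mass balance: δ_bulk = Σ fᵢ·δᵢ.
-34.7 = 0.236×(-14.5) + 0.138×δ_B + 0.305×(-67.0) + 0.321×(-11.0)
0.138·δ_B = -34.7 − (-27.388) = -7.312
δ_B = -7.312 / 0.138 = -52.99‰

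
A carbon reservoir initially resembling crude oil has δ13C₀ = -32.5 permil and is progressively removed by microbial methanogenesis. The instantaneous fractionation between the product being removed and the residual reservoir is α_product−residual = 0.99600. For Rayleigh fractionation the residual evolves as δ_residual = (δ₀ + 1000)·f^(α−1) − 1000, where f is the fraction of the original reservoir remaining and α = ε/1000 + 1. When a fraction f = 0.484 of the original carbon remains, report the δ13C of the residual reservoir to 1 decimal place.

Rayleigh residual: δ_res = (δ₀ + 1000)·f^(α−1) − 1000
α − 1 = -0.00400
f^(α−1) = 0.484^(-0.00400) = 1.002907
δ_res = (-32.5 + 1000) × 1.002907 − 1000 = 970.312 − 1000 = -29.69 permil

-29.7 permil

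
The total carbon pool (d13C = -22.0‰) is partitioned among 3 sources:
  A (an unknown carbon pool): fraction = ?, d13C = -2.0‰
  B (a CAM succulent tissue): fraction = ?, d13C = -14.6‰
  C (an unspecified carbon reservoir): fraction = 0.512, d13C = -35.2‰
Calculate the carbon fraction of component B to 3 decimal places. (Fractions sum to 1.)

Let f_B and f_A be the unknown fractions; fractions sum to 1 so f_B + f_A = 0.488.
Mass balance: Σ fᵢ·δᵢ = δ_bulk ⇒ f_B·(-14.6) + f_A·(-2.0) = -22.0 − (-18.022) = -3.978
Substitute f_A = 0.488 − f_B:
f_B·(-14.6 − -2.0) = -3.978 − 0.488×(-2.0) = -3.002
f_B = -3.002 / -12.6 = 0.2382

0.238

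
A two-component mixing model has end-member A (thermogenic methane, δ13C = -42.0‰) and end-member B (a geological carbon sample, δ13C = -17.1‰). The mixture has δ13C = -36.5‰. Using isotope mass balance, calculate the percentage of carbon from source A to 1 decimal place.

77.9%

δ_mix = f_A·δ_A + (1 − f_A)·δ_B  ⇒  f_A = (δ_mix − δ_B)/(δ_A − δ_B)
f_A = (-36.5 − (-17.1)) / (-42.0 − (-17.1))
f_A = -19.4 / -24.9 = 0.7791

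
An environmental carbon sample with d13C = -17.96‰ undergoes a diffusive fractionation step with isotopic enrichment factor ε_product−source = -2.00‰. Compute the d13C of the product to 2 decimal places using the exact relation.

-19.92‰

Exactly, δ_product = (δ_source + 1000)·(ε/1000 + 1) − 1000.
δ_product = (-17.96 + 1000) × (-2.00/1000 + 1) − 1000
δ_product = -19.924‰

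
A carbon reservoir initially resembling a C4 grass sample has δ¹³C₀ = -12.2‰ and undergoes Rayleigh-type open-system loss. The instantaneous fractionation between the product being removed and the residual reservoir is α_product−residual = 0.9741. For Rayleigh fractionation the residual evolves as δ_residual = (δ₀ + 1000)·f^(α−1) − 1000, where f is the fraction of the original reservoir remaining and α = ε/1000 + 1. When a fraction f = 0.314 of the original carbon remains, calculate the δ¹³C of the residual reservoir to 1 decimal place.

Rayleigh residual: δ_res = (δ₀ + 1000)·f^(α−1) − 1000
α − 1 = -0.02590
f^(α−1) = 0.314^(-0.02590) = 1.030456
δ_res = (-12.2 + 1000) × 1.030456 − 1000 = 1017.885 − 1000 = 17.88‰

17.9‰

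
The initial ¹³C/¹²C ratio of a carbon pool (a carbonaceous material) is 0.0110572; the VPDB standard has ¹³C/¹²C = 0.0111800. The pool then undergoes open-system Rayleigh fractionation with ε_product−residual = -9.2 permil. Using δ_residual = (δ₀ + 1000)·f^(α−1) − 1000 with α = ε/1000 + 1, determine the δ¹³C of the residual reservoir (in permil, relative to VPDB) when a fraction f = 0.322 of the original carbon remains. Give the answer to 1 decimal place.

-0.6 permil

δ₀ = (0.0110572/0.0111800 − 1)×1000 = (0.989016 − 1)×1000 = -10.984 permil
α − 1 = ε/1000 = -0.0092
f^(α−1) = 0.322^(-0.0092) = 1.010480
δ_res = (-10.984 + 1000) × 1.010480 − 1000 = 999.381 − 1000 = -0.62 permil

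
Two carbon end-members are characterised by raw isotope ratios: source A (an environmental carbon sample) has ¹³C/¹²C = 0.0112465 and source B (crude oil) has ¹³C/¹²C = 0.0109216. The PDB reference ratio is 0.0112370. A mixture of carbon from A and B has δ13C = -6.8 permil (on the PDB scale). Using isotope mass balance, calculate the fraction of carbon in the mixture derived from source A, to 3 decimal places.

0.736

δ_A = (0.0112465/0.0112370 − 1)×1000 = (1.000845 − 1)×1000 = 0.845 permil
δ_B = (0.0109216/0.0112370 − 1)×1000 = (0.971932 − 1)×1000 = -28.068 permil
f_A = (δ_mix − δ_B)/(δ_A − δ_B) = (-6.8 − (-28.068))/(0.845 − (-28.068))
f_A = 21.268 / 28.913 = 0.7356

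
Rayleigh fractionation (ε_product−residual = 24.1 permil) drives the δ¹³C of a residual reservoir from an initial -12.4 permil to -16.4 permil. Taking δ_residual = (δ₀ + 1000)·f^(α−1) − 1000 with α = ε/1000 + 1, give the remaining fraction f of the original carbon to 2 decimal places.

0.85

α − 1 = ε/1000 = 0.0241
(δ_res + 1000)/(δ₀ + 1000) = (-16.4 + 1000)/(-12.4 + 1000) = 983.6/987.6 = 0.995950
f = 0.995950^(1/0.0241) = exp(ln(0.995950)/0.0241) = exp(-0.00406/0.0241)
f = exp(-0.1684) = 0.8450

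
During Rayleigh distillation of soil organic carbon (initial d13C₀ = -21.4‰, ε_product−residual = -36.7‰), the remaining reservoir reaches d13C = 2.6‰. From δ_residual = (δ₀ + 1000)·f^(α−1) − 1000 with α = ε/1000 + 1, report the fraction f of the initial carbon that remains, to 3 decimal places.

α − 1 = ε/1000 = -0.0367
(δ_res + 1000)/(δ₀ + 1000) = (2.6 + 1000)/(-21.4 + 1000) = 1002.6/978.6 = 1.024525
f = 1.024525^(1/-0.0367) = exp(ln(1.024525)/-0.0367) = exp(0.02423/-0.0367)
f = exp(-0.6602) = 0.5168

0.517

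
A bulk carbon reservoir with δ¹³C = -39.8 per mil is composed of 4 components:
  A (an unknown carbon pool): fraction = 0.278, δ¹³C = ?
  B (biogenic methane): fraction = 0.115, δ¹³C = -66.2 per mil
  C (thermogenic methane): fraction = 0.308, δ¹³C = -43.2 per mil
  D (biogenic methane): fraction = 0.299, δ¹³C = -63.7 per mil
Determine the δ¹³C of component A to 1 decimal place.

Isotope mass balance: δ_bulk = Σ fᵢ·δᵢ.
-39.8 = 0.278×δ_A + 0.115×(-66.2) + 0.308×(-43.2) + 0.299×(-63.7)
0.278·δ_A = -39.8 − (-39.965) = 0.165
δ_A = 0.165 / 0.278 = 0.59 per mil

0.6 per mil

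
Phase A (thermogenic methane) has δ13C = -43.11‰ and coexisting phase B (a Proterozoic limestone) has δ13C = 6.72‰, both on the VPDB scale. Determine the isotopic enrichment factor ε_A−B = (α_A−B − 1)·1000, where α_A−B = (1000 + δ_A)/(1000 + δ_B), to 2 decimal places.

α_A−B = (1000 + -43.11) / (1000 + 6.72) = 956.89 / 1006.72 = 0.950503
ε_A−B = (0.950503 − 1) × 1000 = -49.497‰
(The approximation ε ≈ δ_A − δ_B would give -49.83‰.)

-49.50‰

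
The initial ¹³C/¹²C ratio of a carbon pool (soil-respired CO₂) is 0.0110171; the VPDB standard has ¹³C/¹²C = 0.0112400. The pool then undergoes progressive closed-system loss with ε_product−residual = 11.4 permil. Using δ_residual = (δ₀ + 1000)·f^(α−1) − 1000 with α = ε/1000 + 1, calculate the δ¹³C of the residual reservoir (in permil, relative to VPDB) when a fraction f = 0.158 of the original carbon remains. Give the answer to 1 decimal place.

-40.2 permil

δ₀ = (0.0110171/0.0112400 − 1)×1000 = (0.980169 − 1)×1000 = -19.831 permil
α − 1 = ε/1000 = 0.0114
f^(α−1) = 0.158^(0.0114) = 0.979185
δ_res = (-19.831 + 1000) × 0.979185 − 1000 = 959.767 − 1000 = -40.23 permil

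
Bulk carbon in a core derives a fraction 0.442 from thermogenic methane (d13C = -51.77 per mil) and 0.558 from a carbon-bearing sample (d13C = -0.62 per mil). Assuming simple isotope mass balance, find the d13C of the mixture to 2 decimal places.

δ_mix = f_A·δ_A + f_B·δ_B
δ_mix = 0.442 × (-51.77) + 0.558 × (-0.62)
δ_mix = -22.882 + -0.346 = -23.228 per mil

-23.23 per mil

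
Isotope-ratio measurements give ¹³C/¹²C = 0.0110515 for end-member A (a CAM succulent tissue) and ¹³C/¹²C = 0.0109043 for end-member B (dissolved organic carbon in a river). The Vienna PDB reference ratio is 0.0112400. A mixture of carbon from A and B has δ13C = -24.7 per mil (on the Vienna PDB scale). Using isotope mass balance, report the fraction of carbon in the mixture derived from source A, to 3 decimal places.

δ_A = (0.0110515/0.0112400 − 1)×1000 = (0.983230 − 1)×1000 = -16.770 per mil
δ_B = (0.0109043/0.0112400 − 1)×1000 = (0.970133 − 1)×1000 = -29.867 per mil
f_A = (δ_mix − δ_B)/(δ_A − δ_B) = (-24.7 − (-29.867))/(-16.770 − (-29.867))
f_A = 5.167 / 13.096 = 0.3945

0.395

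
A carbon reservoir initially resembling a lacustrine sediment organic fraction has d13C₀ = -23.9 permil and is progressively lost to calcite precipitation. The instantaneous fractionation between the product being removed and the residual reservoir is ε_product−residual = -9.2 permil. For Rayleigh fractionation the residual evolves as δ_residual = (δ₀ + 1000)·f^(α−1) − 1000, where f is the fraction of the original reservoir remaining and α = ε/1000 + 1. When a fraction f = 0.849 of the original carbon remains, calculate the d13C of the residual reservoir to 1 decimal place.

Rayleigh residual: δ_res = (δ₀ + 1000)·f^(α−1) − 1000
α = ε/1000 + 1 = 0.99080, so α − 1 = -0.00920
f^(α−1) = 0.849^(-0.00920) = 1.001507
δ_res = (-23.9 + 1000) × 1.001507 − 1000 = 977.571 − 1000 = -22.43 permil

-22.4 permil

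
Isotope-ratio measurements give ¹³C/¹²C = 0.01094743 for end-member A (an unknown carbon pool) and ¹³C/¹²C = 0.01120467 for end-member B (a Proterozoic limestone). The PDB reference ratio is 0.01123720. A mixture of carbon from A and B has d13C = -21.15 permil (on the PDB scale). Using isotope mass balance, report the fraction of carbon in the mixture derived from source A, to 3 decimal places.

δ_A = (0.01094743/0.01123720 − 1)×1000 = (0.974213 − 1)×1000 = -25.787 permil
δ_B = (0.01120467/0.01123720 − 1)×1000 = (0.997105 − 1)×1000 = -2.895 permil
f_A = (δ_mix − δ_B)/(δ_A − δ_B) = (-21.15 − (-2.895))/(-25.787 − (-2.895))
f_A = -18.255 / -22.892 = 0.7975

0.797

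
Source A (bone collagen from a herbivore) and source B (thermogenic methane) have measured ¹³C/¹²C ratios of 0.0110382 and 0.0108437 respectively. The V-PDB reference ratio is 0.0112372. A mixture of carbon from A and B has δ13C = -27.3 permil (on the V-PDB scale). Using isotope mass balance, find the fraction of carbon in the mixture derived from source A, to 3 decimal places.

δ_A = (0.0110382/0.0112372 − 1)×1000 = (0.982291 − 1)×1000 = -17.709 permil
δ_B = (0.0108437/0.0112372 − 1)×1000 = (0.964982 − 1)×1000 = -35.018 permil
f_A = (δ_mix − δ_B)/(δ_A − δ_B) = (-27.3 − (-35.018))/(-17.709 − (-35.018))
f_A = 7.718 / 17.309 = 0.4459

0.446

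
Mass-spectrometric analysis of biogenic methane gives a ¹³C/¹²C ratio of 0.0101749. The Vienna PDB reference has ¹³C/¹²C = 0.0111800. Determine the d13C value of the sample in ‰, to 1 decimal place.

d13C = (R_sample / R_standard − 1) × 1000
R_sample / R_standard = 0.0101749 / 0.0111800 = 0.910098
d13C = (0.910098 − 1) × 1000 = -89.90‰

-89.9‰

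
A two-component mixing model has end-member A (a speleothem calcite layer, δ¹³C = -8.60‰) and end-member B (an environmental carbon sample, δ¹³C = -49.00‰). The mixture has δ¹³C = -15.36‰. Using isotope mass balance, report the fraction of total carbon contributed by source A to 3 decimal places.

δ_mix = f_A·δ_A + (1 − f_A)·δ_B  ⇒  f_A = (δ_mix − δ_B)/(δ_A − δ_B)
f_A = (-15.36 − (-49.00)) / (-8.60 − (-49.00))
f_A = 33.64 / 40.40 = 0.8327

0.833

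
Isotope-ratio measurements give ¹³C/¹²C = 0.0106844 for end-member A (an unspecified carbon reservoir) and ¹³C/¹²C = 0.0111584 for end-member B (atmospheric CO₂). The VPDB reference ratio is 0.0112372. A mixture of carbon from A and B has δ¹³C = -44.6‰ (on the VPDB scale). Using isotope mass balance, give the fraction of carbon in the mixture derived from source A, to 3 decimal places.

0.891

δ_A = (0.0106844/0.0112372 − 1)×1000 = (0.950806 − 1)×1000 = -49.194‰
δ_B = (0.0111584/0.0112372 − 1)×1000 = (0.992988 − 1)×1000 = -7.012‰
f_A = (δ_mix − δ_B)/(δ_A − δ_B) = (-44.6 − (-7.012))/(-49.194 − (-7.012))
f_A = -37.588 / -42.181 = 0.8911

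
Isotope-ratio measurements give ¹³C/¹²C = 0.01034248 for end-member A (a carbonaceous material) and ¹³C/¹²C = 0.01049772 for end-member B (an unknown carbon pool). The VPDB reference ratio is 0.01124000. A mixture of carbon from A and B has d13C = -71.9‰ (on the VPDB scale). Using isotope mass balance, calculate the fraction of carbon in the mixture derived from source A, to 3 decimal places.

0.424

δ_A = (0.01034248/0.01124000 − 1)×1000 = (0.920149 − 1)×1000 = -79.851‰
δ_B = (0.01049772/0.01124000 − 1)×1000 = (0.933961 − 1)×1000 = -66.039‰
f_A = (δ_mix − δ_B)/(δ_A − δ_B) = (-71.9 − (-66.039))/(-79.851 − (-66.039))
f_A = -5.861 / -13.811 = 0.4243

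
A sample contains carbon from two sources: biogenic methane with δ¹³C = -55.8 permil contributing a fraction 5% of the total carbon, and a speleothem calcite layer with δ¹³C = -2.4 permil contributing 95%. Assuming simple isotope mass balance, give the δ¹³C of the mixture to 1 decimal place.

-5.1 permil

δ_mix = f_A·δ_A + f_B·δ_B
δ_mix = 0.05 × (-55.8) + 0.95 × (-2.4)
δ_mix = -2.79 + -2.28 = -5.07 permil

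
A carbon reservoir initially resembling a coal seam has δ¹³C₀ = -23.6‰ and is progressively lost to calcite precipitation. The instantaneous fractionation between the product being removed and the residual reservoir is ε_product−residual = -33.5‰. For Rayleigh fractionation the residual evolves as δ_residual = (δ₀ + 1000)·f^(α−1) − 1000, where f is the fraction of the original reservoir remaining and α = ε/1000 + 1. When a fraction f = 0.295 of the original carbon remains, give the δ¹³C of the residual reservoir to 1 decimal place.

Rayleigh residual: δ_res = (δ₀ + 1000)·f^(α−1) − 1000
α = ε/1000 + 1 = 0.96650, so α − 1 = -0.03350
f^(α−1) = 0.295^(-0.03350) = 1.041744
δ_res = (-23.6 + 1000) × 1.041744 − 1000 = 1017.159 − 1000 = 17.16‰

17.2‰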